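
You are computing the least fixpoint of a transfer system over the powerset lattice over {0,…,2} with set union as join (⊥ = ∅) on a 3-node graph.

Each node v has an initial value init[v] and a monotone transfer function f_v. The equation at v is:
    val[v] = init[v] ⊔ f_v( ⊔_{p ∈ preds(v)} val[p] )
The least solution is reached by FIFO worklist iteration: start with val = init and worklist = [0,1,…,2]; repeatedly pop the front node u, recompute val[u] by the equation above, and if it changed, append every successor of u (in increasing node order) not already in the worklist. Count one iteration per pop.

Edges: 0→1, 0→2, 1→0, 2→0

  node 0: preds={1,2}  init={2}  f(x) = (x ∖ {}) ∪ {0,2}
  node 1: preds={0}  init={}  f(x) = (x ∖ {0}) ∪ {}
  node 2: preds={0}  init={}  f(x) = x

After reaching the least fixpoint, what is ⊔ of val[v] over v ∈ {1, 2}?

Trace (4 dequeues):
  [1] u=0 | in {} | out {0,2} | prev {2} | push {}
  [2] u=1 | in {0,2} | out {2} | prev {} | push {0}
  [3] u=2 | in {0,2} | out {0,2} | prev {} | push {}
  [4] u=0 | in {0,2} | out {0,2} | ==

Converged values:
  [0] {0,2}
  [1] {2}
  [2] {0,2}

{0,2}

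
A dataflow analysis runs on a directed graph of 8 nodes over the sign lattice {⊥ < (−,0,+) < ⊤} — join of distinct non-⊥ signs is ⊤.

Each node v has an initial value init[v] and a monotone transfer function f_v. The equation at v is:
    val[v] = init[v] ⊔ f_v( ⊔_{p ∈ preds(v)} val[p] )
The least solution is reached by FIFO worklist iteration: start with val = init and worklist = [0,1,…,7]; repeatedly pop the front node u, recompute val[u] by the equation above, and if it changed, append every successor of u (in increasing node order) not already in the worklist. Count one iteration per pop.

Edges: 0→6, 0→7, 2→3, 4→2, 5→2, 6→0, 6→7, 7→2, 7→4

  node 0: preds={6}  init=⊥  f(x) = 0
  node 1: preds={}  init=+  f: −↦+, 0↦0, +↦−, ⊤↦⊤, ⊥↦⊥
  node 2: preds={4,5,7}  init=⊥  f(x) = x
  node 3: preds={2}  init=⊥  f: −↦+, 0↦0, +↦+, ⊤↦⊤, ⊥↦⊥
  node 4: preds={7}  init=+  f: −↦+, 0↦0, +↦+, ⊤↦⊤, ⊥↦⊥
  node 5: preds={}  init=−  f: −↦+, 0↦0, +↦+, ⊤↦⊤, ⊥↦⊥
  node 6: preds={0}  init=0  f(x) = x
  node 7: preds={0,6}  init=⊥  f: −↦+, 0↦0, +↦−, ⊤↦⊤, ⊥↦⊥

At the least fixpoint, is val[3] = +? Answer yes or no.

no

Worklist (11 pops):
  #1 pop 0: in=0 → 0 (was ⊥); enqueue []
  #2 pop 1: in=⊥ → + (no change)
  #3 pop 2: in=⊤ → ⊤ (was ⊥); enqueue []
  #4 pop 3: in=⊤ → ⊤ (was ⊥); enqueue []
  #5 pop 4: in=⊥ → + (no change)
  #6 pop 5: in=⊥ → − (no change)
  #7 pop 6: in=0 → 0 (no change)
  #8 pop 7: in=0 → 0 (was ⊥); enqueue [2,4]
  #9 pop 2: in=⊤ → ⊤ (no change)
  #10 pop 4: in=0 → ⊤ (was +); enqueue [2]
  #11 pop 2: in=⊤ → ⊤ (no change)

Fixpoint:
  val[0] = 0
  val[1] = +
  val[2] = ⊤
  val[3] = ⊤
  val[4] = ⊤
  val[5] = −
  val[6] = 0
  val[7] = 0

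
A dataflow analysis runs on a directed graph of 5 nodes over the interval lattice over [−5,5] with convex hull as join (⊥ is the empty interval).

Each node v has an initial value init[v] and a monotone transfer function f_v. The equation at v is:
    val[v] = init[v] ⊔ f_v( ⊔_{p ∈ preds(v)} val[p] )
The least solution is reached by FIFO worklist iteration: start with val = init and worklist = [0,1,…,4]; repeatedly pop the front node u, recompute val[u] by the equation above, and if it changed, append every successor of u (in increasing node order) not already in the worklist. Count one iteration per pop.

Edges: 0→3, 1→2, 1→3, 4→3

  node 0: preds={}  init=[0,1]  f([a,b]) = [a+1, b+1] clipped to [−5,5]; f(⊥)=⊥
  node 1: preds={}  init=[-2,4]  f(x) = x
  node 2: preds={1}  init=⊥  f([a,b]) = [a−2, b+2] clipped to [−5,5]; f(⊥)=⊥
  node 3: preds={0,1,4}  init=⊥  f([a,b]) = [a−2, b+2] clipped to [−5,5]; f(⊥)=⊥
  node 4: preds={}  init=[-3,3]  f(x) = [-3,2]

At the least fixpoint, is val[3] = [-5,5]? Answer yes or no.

Worklist (5 pops):
  #1 pop 0: in=⊥ → [0,1] (no change)
  #2 pop 1: in=⊥ → [-2,4] (no change)
  #3 pop 2: in=[-2,4] → [-4,5] (was ⊥); enqueue []
  #4 pop 3: in=[-3,4] → [-5,5] (was ⊥); enqueue []
  #5 pop 4: in=⊥ → [-3,3] (no change)

Fixpoint:
  val[0] = [0,1]
  val[1] = [-2,4]
  val[2] = [-4,5]
  val[3] = [-5,5]
  val[4] = [-3,3]

yes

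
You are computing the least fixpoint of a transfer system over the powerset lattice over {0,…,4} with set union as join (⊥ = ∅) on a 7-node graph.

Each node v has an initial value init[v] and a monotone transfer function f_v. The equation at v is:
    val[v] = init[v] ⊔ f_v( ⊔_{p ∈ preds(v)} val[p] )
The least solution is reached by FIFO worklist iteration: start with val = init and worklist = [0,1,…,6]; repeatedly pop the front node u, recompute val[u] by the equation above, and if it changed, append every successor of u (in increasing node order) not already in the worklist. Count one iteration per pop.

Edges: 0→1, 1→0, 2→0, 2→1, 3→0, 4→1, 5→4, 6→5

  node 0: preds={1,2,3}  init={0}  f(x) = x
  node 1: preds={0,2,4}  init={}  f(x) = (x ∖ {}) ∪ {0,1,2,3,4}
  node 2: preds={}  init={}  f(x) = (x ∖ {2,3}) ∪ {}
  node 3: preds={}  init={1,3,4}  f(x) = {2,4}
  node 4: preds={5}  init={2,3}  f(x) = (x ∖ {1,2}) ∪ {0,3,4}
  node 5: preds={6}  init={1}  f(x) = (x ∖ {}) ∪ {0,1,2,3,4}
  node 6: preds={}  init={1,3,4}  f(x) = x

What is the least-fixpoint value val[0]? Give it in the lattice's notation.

{0,1,2,3,4}

Worklist (10 pops):
  #1 pop 0: in={1,3,4} → {0,1,3,4} (was {0}); enqueue []
  #2 pop 1: in={0,1,2,3,4} → {0,1,2,3,4} (was {}); enqueue [0]
  #3 pop 2: in={} → {} (no change)
  #4 pop 3: in={} → {1,2,3,4} (was {1,3,4}); enqueue []
  #5 pop 4: in={1} → {0,2,3,4} (was {2,3}); enqueue [1]
  #6 pop 5: in={1,3,4} → {0,1,2,3,4} (was {1}); enqueue [4]
  #7 pop 6: in={} → {1,3,4} (no change)
  #8 pop 0: in={0,1,2,3,4} → {0,1,2,3,4} (was {0,1,3,4}); enqueue []
  #9 pop 1: in={0,1,2,3,4} → {0,1,2,3,4} (no change)
  #10 pop 4: in={0,1,2,3,4} → {0,2,3,4} (no change)

Fixpoint:
  val[0] = {0,1,2,3,4}
  val[1] = {0,1,2,3,4}
  val[2] = {}
  val[3] = {1,2,3,4}
  val[4] = {0,2,3,4}
  val[5] = {0,1,2,3,4}
  val[6] = {1,3,4}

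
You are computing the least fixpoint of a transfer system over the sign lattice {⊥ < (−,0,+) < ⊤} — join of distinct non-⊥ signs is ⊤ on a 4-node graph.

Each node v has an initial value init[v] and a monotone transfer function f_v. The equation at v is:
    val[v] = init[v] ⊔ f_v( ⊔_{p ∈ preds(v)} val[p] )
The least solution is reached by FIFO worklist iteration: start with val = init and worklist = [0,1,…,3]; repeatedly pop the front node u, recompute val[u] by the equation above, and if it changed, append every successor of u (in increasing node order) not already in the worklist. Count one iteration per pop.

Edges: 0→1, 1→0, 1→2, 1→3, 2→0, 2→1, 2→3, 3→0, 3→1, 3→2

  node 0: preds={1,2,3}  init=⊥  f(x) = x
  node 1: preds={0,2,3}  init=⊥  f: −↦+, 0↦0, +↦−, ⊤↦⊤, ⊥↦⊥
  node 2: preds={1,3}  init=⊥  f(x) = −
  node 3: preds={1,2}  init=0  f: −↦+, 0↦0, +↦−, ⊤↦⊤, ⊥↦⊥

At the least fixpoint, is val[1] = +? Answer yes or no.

no

Worklist (9 pops):
  #1 pop 0: in=0 → 0 (was ⊥); enqueue []
  #2 pop 1: in=0 → 0 (was ⊥); enqueue [0]
  #3 pop 2: in=0 → − (was ⊥); enqueue [1]
  #4 pop 3: in=⊤ → ⊤ (was 0); enqueue [2]
  #5 pop 0: in=⊤ → ⊤ (was 0); enqueue []
  #6 pop 1: in=⊤ → ⊤ (was 0); enqueue [0,3]
  #7 pop 2: in=⊤ → − (no change)
  #8 pop 0: in=⊤ → ⊤ (no change)
  #9 pop 3: in=⊤ → ⊤ (no change)

Fixpoint:
  val[0] = ⊤
  val[1] = ⊤
  val[2] = −
  val[3] = ⊤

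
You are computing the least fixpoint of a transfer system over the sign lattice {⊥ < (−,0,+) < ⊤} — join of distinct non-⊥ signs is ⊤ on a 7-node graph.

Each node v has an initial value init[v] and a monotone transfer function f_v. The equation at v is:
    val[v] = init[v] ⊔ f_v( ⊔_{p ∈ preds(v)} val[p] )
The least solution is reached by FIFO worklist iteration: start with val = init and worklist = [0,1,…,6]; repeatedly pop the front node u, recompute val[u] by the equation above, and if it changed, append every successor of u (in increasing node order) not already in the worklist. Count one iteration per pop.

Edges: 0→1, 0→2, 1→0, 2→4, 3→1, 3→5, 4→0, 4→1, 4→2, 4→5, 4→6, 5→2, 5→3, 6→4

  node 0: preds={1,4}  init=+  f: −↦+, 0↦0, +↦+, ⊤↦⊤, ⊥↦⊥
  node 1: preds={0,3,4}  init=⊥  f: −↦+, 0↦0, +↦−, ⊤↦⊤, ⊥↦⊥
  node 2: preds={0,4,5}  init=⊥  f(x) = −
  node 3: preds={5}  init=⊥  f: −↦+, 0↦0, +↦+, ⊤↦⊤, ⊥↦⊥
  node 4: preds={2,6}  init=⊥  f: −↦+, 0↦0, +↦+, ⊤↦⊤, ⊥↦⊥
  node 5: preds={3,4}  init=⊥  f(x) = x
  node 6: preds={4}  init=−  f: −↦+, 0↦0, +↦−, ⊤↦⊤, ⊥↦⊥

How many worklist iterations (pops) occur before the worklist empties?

14

Iteration log — 14 steps:
  step 1. node 0  ⊔preds=⊥  new=+  stable
  step 2. node 1  ⊔preds=+  new=−  old=⊥  +wl: 0
  step 3. node 2  ⊔preds=+  new=−  old=⊥  +wl: 
  step 4. node 3  ⊔preds=⊥  new=⊥  stable
  step 5. node 4  ⊔preds=−  new=+  old=⊥  +wl: 1,2
  step 6. node 5  ⊔preds=+  new=+  old=⊥  +wl: 3
  step 7. node 6  ⊔preds=+  new=−  stable
  step 8. node 0  ⊔preds=⊤  new=⊤  old=+  +wl: 
  step 9. node 1  ⊔preds=⊤  new=⊤  old=−  +wl: 0
  step 10. node 2  ⊔preds=⊤  new=−  stable
  step 11. node 3  ⊔preds=+  new=+  old=⊥  +wl: 1,5
  step 12. node 0  ⊔preds=⊤  new=⊤  stable
  step 13. node 1  ⊔preds=⊤  new=⊤  stable
  step 14. node 5  ⊔preds=+  new=+  stable

Least fixpoint reached:
  node 0: ⊤
  node 1: ⊤
  node 2: −
  node 3: +
  node 4: +
  node 5: +
  node 6: −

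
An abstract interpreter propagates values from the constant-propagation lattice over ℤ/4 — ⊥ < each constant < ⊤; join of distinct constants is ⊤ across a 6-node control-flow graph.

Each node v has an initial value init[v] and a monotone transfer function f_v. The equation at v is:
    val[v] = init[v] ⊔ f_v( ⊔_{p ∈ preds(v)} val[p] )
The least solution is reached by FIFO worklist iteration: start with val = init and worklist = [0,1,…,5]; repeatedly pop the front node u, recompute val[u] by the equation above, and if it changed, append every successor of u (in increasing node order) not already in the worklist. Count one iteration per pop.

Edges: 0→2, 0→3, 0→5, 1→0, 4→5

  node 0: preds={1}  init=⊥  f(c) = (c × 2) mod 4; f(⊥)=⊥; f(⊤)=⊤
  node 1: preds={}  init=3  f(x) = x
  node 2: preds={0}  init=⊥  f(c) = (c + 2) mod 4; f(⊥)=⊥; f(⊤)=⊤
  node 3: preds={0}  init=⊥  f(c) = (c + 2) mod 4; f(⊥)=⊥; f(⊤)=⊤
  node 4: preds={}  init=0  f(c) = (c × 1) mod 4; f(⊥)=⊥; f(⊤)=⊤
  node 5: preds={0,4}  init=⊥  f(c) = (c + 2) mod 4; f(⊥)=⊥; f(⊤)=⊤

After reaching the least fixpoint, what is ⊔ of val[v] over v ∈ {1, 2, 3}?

Trace (6 dequeues):
  [1] u=0 | in 3 | out 2 | prev ⊥ | push {}
  [2] u=1 | in ⊥ | out 3 | ==
  [3] u=2 | in 2 | out 0 | prev ⊥ | push {}
  [4] u=3 | in 2 | out 0 | prev ⊥ | push {}
  [5] u=4 | in ⊥ | out 0 | ==
  [6] u=5 | in ⊤ | out ⊤ | prev ⊥ | push {}

Converged values:
  [0] 2
  [1] 3
  [2] 0
  [3] 0
  [4] 0
  [5] ⊤

⊤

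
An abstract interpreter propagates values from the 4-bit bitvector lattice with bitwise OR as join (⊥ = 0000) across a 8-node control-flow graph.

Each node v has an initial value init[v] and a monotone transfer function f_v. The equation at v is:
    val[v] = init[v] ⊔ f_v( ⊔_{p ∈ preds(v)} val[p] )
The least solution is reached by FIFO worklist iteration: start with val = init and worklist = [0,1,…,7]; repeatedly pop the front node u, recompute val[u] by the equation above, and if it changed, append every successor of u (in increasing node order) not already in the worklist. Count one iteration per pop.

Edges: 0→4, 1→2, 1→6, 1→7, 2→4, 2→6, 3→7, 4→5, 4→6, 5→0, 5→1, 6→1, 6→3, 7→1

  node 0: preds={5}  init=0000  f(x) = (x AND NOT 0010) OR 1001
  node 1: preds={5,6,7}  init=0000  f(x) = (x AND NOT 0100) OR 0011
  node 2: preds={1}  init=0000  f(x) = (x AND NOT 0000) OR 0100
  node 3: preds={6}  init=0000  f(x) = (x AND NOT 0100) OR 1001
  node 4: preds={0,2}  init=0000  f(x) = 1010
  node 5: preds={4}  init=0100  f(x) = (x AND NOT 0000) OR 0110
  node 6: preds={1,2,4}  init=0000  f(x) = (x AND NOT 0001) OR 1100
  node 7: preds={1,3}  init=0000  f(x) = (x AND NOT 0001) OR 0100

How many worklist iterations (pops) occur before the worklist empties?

15

Iteration log — 15 steps:
  step 1. node 0  ⊔preds=0100  new=1101  old=0000  +wl: 
  step 2. node 1  ⊔preds=0100  new=0011  old=0000  +wl: 
  step 3. node 2  ⊔preds=0011  new=0111  old=0000  +wl: 
  step 4. node 3  ⊔preds=0000  new=1001  old=0000  +wl: 
  step 5. node 4  ⊔preds=1111  new=1010  old=0000  +wl: 
  step 6. node 5  ⊔preds=1010  new=1110  old=0100  +wl: 0,1
  step 7. node 6  ⊔preds=1111  new=1110  old=0000  +wl: 3
  step 8. node 7  ⊔preds=1011  new=1110  old=0000  +wl: 
  step 9. node 0  ⊔preds=1110  new=1101  stable
  step 10. node 1  ⊔preds=1110  new=1011  old=0011  +wl: 2,6,7
  step 11. node 3  ⊔preds=1110  new=1011  old=1001  +wl: 
  step 12. node 2  ⊔preds=1011  new=1111  old=0111  +wl: 4
  step 13. node 6  ⊔preds=1111  new=1110  stable
  step 14. node 7  ⊔preds=1011  new=1110  stable
  step 15. node 4  ⊔preds=1111  new=1010  stable

Least fixpoint reached:
  node 0: 1101
  node 1: 1011
  node 2: 1111
  node 3: 1011
  node 4: 1010
  node 5: 1110
  node 6: 1110
  node 7: 1110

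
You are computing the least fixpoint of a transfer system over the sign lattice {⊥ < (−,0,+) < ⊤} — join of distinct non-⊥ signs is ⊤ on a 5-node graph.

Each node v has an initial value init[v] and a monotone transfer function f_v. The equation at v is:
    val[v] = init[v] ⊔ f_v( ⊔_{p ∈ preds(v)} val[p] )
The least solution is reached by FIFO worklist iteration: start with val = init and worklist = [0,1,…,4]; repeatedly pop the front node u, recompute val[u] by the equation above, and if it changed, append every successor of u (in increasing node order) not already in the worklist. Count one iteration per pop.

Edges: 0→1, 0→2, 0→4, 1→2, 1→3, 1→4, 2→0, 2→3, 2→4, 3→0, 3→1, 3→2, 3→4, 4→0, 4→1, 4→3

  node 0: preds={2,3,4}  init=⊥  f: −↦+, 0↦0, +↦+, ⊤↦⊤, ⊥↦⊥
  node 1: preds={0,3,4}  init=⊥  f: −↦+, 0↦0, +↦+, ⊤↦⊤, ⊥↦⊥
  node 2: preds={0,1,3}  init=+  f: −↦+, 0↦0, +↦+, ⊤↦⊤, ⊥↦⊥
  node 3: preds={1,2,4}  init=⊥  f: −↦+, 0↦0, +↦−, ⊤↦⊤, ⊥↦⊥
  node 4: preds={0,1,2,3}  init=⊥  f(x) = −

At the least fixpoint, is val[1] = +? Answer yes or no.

no

Iteration log — 13 steps:
  step 1. node 0  ⊔preds=+  new=+  old=⊥  +wl: 
  step 2. node 1  ⊔preds=+  new=+  old=⊥  +wl: 
  step 3. node 2  ⊔preds=+  new=+  stable
  step 4. node 3  ⊔preds=+  new=−  old=⊥  +wl: 0,1,2
  step 5. node 4  ⊔preds=⊤  new=−  old=⊥  +wl: 3
  step 6. node 0  ⊔preds=⊤  new=⊤  old=+  +wl: 4
  step 7. node 1  ⊔preds=⊤  new=⊤  old=+  +wl: 
  step 8. node 2  ⊔preds=⊤  new=⊤  old=+  +wl: 0
  step 9. node 3  ⊔preds=⊤  new=⊤  old=−  +wl: 1,2
  step 10. node 4  ⊔preds=⊤  new=−  stable
  step 11. node 0  ⊔preds=⊤  new=⊤  stable
  step 12. node 1  ⊔preds=⊤  new=⊤  stable
  step 13. node 2  ⊔preds=⊤  new=⊤  stable

Least fixpoint reached:
  node 0: ⊤
  node 1: ⊤
  node 2: ⊤
  node 3: ⊤
  node 4: −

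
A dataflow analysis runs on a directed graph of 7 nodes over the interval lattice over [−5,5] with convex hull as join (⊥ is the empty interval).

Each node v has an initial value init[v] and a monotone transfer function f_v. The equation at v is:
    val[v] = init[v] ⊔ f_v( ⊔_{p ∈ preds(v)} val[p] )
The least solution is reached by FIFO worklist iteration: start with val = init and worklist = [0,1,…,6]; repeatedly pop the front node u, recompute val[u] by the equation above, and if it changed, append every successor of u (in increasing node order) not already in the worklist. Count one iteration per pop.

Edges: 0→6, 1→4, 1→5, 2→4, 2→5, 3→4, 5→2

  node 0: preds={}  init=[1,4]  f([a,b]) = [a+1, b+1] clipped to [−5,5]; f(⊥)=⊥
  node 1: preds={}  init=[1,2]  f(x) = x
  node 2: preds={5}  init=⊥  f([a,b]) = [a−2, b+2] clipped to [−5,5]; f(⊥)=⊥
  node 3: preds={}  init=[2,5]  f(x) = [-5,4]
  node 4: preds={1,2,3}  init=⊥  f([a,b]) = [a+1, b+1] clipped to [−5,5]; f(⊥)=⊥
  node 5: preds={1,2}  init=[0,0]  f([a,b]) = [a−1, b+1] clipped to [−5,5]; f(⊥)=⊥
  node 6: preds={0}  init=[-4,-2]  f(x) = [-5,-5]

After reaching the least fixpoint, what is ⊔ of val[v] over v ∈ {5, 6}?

Worklist (11 pops):
  #1 pop 0: in=⊥ → [1,4] (no change)
  #2 pop 1: in=⊥ → [1,2] (no change)
  #3 pop 2: in=[0,0] → [-2,2] (was ⊥); enqueue []
  #4 pop 3: in=⊥ → [-5,5] (was [2,5]); enqueue []
  #5 pop 4: in=[-5,5] → [-4,5] (was ⊥); enqueue []
  #6 pop 5: in=[-2,2] → [-3,3] (was [0,0]); enqueue [2]
  #7 pop 6: in=[1,4] → [-5,-2] (was [-4,-2]); enqueue []
  #8 pop 2: in=[-3,3] → [-5,5] (was [-2,2]); enqueue [4,5]
  #9 pop 4: in=[-5,5] → [-4,5] (no change)
  #10 pop 5: in=[-5,5] → [-5,5] (was [-3,3]); enqueue [2]
  #11 pop 2: in=[-5,5] → [-5,5] (no change)

Fixpoint:
  val[0] = [1,4]
  val[1] = [1,2]
  val[2] = [-5,5]
  val[3] = [-5,5]
  val[4] = [-4,5]
  val[5] = [-5,5]
  val[6] = [-5,-2]

[-5,5]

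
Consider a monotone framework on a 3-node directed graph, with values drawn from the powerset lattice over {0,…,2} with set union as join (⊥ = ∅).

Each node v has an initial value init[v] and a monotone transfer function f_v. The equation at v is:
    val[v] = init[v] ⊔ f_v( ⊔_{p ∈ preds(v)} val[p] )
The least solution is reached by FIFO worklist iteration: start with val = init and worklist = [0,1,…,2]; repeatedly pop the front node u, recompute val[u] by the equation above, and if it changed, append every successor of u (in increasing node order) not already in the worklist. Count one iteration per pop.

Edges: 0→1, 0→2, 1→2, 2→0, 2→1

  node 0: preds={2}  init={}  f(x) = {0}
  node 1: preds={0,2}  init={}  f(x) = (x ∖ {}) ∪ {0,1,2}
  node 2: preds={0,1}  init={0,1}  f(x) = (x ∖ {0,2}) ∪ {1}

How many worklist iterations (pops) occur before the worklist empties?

Worklist (3 pops):
  #1 pop 0: in={0,1} → {0} (was {}); enqueue []
  #2 pop 1: in={0,1} → {0,1,2} (was {}); enqueue []
  #3 pop 2: in={0,1,2} → {0,1} (no change)

Fixpoint:
  val[0] = {0}
  val[1] = {0,1,2}
  val[2] = {0,1}

3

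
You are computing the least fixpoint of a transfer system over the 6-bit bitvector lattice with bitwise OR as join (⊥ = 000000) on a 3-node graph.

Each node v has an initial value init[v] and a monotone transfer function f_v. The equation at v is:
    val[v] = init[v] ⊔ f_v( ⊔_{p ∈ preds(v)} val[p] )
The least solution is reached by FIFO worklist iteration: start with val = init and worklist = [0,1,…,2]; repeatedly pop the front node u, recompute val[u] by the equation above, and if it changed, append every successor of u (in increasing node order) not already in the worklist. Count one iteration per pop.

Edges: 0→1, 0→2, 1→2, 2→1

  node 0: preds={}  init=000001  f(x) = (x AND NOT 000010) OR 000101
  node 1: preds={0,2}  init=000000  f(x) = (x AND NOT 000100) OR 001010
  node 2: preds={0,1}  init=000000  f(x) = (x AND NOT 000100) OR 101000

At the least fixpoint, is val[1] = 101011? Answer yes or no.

Trace (5 dequeues):
  [1] u=0 | in 000000 | out 000101 | prev 000001 | push {}
  [2] u=1 | in 000101 | out 001011 | prev 000000 | push {}
  [3] u=2 | in 001111 | out 101011 | prev 000000 | push {1}
  [4] u=1 | in 101111 | out 101011 | prev 001011 | push {2}
  [5] u=2 | in 101111 | out 101011 | ==

Converged values:
  [0] 000101
  [1] 101011
  [2] 101011

yes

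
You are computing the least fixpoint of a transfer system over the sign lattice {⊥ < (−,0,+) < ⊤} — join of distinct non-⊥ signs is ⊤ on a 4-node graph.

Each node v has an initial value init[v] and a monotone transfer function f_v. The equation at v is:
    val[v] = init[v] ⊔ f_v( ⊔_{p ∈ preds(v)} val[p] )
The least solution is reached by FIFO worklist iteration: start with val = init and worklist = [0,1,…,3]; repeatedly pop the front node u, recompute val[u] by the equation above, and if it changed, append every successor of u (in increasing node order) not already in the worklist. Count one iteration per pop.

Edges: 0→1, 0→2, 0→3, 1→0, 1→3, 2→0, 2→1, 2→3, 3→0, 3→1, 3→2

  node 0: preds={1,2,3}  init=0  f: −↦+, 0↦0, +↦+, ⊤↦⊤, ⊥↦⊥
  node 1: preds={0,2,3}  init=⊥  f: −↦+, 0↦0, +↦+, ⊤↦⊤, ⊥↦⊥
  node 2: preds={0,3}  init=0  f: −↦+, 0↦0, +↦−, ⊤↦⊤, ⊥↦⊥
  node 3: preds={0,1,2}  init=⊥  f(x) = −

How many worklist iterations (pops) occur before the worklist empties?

Worklist (10 pops):
  #1 pop 0: in=0 → 0 (no change)
  #2 pop 1: in=0 → 0 (was ⊥); enqueue [0]
  #3 pop 2: in=0 → 0 (no change)
  #4 pop 3: in=0 → − (was ⊥); enqueue [1,2]
  #5 pop 0: in=⊤ → ⊤ (was 0); enqueue [3]
  #6 pop 1: in=⊤ → ⊤ (was 0); enqueue [0]
  #7 pop 2: in=⊤ → ⊤ (was 0); enqueue [1]
  #8 pop 3: in=⊤ → − (no change)
  #9 pop 0: in=⊤ → ⊤ (no change)
  #10 pop 1: in=⊤ → ⊤ (no change)

Fixpoint:
  val[0] = ⊤
  val[1] = ⊤
  val[2] = ⊤
  val[3] = −

10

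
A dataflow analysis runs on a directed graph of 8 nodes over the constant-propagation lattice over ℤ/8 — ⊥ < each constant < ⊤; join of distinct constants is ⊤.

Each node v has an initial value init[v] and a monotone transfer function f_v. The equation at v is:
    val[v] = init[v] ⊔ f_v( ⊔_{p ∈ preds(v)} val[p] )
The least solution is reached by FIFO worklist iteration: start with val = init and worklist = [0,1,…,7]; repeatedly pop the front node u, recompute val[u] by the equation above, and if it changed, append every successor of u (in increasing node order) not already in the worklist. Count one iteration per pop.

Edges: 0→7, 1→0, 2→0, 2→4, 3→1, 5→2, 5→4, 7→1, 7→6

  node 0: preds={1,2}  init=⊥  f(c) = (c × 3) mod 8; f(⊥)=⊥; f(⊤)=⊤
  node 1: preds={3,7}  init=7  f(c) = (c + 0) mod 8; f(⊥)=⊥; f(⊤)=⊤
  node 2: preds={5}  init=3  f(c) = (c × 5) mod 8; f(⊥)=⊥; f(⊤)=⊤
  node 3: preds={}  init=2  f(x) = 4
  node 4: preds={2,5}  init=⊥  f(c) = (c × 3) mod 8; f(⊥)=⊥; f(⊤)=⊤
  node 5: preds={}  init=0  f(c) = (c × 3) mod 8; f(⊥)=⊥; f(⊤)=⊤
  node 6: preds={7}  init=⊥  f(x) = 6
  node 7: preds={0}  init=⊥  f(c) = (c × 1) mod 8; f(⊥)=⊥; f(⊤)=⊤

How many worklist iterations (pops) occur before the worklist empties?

Trace (11 dequeues):
  [1] u=0 | in ⊤ | out ⊤ | prev ⊥ | push {}
  [2] u=1 | in 2 | out ⊤ | prev 7 | push {0}
  [3] u=2 | in 0 | out ⊤ | prev 3 | push {}
  [4] u=3 | in ⊥ | out ⊤ | prev 2 | push {1}
  [5] u=4 | in ⊤ | out ⊤ | prev ⊥ | push {}
  [6] u=5 | in ⊥ | out 0 | ==
  [7] u=6 | in ⊥ | out 6 | prev ⊥ | push {}
  [8] u=7 | in ⊤ | out ⊤ | prev ⊥ | push {6}
  [9] u=0 | in ⊤ | out ⊤ | ==
  [10] u=1 | in ⊤ | out ⊤ | ==
  [11] u=6 | in ⊤ | out 6 | ==

Converged values:
  [0] ⊤
  [1] ⊤
  [2] ⊤
  [3] ⊤
  [4] ⊤
  [5] 0
  [6] 6
  [7] ⊤

11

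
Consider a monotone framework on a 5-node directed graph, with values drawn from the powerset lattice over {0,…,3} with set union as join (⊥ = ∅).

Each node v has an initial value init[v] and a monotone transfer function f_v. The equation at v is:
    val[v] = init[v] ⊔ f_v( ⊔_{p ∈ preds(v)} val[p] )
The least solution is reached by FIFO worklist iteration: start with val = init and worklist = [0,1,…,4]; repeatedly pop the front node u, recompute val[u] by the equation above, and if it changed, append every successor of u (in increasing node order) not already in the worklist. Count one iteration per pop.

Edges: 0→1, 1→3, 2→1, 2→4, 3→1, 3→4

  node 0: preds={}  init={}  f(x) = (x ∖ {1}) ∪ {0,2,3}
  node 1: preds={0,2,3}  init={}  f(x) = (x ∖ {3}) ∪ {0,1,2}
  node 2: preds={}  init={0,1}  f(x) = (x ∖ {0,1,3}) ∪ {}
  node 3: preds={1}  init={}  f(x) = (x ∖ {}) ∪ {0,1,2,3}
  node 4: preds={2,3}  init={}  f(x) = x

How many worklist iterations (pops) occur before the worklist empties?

Iteration log — 6 steps:
  step 1. node 0  ⊔preds={}  new={0,2,3}  old={}  +wl: 
  step 2. node 1  ⊔preds={0,1,2,3}  new={0,1,2}  old={}  +wl: 
  step 3. node 2  ⊔preds={}  new={0,1}  stable
  step 4. node 3  ⊔preds={0,1,2}  new={0,1,2,3}  old={}  +wl: 1
  step 5. node 4  ⊔preds={0,1,2,3}  new={0,1,2,3}  old={}  +wl: 
  step 6. node 1  ⊔preds={0,1,2,3}  new={0,1,2}  stable

Least fixpoint reached:
  node 0: {0,2,3}
  node 1: {0,1,2}
  node 2: {0,1}
  node 3: {0,1,2,3}
  node 4: {0,1,2,3}

6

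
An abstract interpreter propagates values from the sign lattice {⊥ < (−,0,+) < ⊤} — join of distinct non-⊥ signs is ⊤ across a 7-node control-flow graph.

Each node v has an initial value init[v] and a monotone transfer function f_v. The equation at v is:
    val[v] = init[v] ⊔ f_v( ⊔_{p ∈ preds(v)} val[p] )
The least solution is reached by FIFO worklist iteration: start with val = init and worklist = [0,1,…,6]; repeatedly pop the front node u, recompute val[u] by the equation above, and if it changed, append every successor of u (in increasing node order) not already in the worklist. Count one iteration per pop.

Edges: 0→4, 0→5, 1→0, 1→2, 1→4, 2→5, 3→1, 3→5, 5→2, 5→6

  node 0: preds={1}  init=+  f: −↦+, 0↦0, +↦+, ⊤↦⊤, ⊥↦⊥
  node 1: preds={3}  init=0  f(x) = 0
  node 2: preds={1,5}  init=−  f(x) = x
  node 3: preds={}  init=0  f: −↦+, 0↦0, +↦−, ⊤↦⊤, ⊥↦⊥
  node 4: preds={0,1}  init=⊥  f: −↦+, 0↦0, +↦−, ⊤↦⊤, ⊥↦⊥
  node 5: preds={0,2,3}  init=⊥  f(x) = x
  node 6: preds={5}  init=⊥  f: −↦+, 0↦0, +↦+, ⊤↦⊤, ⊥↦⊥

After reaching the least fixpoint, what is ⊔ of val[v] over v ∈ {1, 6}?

⊤

Trace (8 dequeues):
  [1] u=0 | in 0 | out ⊤ | prev + | push {}
  [2] u=1 | in 0 | out 0 | ==
  [3] u=2 | in 0 | out ⊤ | prev − | push {}
  [4] u=3 | in ⊥ | out 0 | ==
  [5] u=4 | in ⊤ | out ⊤ | prev ⊥ | push {}
  [6] u=5 | in ⊤ | out ⊤ | prev ⊥ | push {2}
  [7] u=6 | in ⊤ | out ⊤ | prev ⊥ | push {}
  [8] u=2 | in ⊤ | out ⊤ | ==

Converged values:
  [0] ⊤
  [1] 0
  [2] ⊤
  [3] 0
  [4] ⊤
  [5] ⊤
  [6] ⊤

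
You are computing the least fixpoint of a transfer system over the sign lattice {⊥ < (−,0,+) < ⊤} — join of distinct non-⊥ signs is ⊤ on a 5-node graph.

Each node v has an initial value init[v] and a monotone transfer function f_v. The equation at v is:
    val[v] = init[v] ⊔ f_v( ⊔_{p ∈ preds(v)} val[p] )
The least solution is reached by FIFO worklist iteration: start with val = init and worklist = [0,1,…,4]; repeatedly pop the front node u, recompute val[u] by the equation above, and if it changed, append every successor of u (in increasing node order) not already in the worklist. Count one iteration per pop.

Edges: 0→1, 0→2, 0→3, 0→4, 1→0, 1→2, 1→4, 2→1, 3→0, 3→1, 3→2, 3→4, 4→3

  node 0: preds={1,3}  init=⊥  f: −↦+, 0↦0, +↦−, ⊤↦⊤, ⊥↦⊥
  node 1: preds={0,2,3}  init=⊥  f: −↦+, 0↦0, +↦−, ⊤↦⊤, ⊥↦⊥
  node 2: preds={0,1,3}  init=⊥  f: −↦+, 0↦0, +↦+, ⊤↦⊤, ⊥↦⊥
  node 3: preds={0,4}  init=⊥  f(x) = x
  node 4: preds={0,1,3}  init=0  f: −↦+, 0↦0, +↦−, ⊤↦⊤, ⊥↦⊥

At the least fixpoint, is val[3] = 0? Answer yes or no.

yes

Trace (12 dequeues):
  [1] u=0 | in ⊥ | out ⊥ | ==
  [2] u=1 | in ⊥ | out ⊥ | ==
  [3] u=2 | in ⊥ | out ⊥ | ==
  [4] u=3 | in 0 | out 0 | prev ⊥ | push {0,1,2}
  [5] u=4 | in 0 | out 0 | ==
  [6] u=0 | in 0 | out 0 | prev ⊥ | push {3,4}
  [7] u=1 | in 0 | out 0 | prev ⊥ | push {0}
  [8] u=2 | in 0 | out 0 | prev ⊥ | push {1}
  [9] u=3 | in 0 | out 0 | ==
  [10] u=4 | in 0 | out 0 | ==
  [11] u=0 | in 0 | out 0 | ==
  [12] u=1 | in 0 | out 0 | ==

Converged values:
  [0] 0
  [1] 0
  [2] 0
  [3] 0
  [4] 0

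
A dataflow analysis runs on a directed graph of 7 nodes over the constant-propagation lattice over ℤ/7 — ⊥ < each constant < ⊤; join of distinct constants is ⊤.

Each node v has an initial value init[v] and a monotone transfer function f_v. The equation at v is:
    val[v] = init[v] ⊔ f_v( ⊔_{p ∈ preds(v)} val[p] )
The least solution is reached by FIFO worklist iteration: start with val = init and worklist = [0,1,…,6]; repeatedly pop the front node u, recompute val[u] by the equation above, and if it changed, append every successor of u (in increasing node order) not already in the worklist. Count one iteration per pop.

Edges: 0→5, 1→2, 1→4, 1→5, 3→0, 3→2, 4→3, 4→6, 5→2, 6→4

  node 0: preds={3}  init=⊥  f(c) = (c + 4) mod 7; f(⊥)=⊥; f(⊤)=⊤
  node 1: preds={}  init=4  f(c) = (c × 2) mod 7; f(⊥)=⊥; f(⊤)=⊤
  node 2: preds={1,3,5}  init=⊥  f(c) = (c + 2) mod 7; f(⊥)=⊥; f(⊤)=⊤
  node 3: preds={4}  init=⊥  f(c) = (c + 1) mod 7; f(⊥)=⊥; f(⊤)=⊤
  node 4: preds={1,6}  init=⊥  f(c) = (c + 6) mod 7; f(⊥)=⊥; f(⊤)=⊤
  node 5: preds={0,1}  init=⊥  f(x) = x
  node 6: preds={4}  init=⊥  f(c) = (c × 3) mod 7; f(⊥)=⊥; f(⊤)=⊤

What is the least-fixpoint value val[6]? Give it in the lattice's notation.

⊤

Worklist (18 pops):
  #1 pop 0: in=⊥ → ⊥ (no change)
  #2 pop 1: in=⊥ → 4 (no change)
  #3 pop 2: in=4 → 6 (was ⊥); enqueue []
  #4 pop 3: in=⊥ → ⊥ (no change)
  #5 pop 4: in=4 → 3 (was ⊥); enqueue [3]
  #6 pop 5: in=4 → 4 (was ⊥); enqueue [2]
  #7 pop 6: in=3 → 2 (was ⊥); enqueue [4]
  #8 pop 3: in=3 → 4 (was ⊥); enqueue [0]
  #9 pop 2: in=4 → 6 (no change)
  #10 pop 4: in=⊤ → ⊤ (was 3); enqueue [3,6]
  #11 pop 0: in=4 → 1 (was ⊥); enqueue [5]
  #12 pop 3: in=⊤ → ⊤ (was 4); enqueue [0,2]
  #13 pop 6: in=⊤ → ⊤ (was 2); enqueue [4]
  #14 pop 5: in=⊤ → ⊤ (was 4); enqueue []
  #15 pop 0: in=⊤ → ⊤ (was 1); enqueue [5]
  #16 pop 2: in=⊤ → ⊤ (was 6); enqueue []
  #17 pop 4: in=⊤ → ⊤ (no change)
  #18 pop 5: in=⊤ → ⊤ (no change)

Fixpoint:
  val[0] = ⊤
  val[1] = 4
  val[2] = ⊤
  val[3] = ⊤
  val[4] = ⊤
  val[5] = ⊤
  val[6] = ⊤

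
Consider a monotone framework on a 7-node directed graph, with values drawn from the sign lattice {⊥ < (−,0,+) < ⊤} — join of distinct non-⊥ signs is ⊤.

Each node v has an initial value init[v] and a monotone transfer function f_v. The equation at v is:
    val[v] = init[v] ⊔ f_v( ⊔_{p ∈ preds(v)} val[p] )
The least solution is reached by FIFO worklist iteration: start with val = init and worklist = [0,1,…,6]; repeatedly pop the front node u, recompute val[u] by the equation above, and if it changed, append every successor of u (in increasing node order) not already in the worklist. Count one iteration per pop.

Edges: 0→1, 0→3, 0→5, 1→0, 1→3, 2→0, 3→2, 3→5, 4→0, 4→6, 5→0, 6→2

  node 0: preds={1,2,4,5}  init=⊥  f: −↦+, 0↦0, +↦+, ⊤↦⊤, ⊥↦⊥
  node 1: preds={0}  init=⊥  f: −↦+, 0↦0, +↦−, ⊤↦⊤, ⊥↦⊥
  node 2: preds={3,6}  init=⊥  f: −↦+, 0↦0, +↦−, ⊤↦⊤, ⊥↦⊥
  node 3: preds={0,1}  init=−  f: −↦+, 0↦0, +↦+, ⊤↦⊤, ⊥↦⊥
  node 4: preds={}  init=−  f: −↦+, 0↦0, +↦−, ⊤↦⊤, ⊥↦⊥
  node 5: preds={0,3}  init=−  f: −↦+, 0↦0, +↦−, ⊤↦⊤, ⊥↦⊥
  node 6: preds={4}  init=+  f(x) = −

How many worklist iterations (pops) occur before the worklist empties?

13

Worklist (13 pops):
  #1 pop 0: in=− → + (was ⊥); enqueue []
  #2 pop 1: in=+ → − (was ⊥); enqueue [0]
  #3 pop 2: in=⊤ → ⊤ (was ⊥); enqueue []
  #4 pop 3: in=⊤ → ⊤ (was −); enqueue [2]
  #5 pop 4: in=⊥ → − (no change)
  #6 pop 5: in=⊤ → ⊤ (was −); enqueue []
  #7 pop 6: in=− → ⊤ (was +); enqueue []
  #8 pop 0: in=⊤ → ⊤ (was +); enqueue [1,3,5]
  #9 pop 2: in=⊤ → ⊤ (no change)
  #10 pop 1: in=⊤ → ⊤ (was −); enqueue [0]
  #11 pop 3: in=⊤ → ⊤ (no change)
  #12 pop 5: in=⊤ → ⊤ (no change)
  #13 pop 0: in=⊤ → ⊤ (no change)

Fixpoint:
  val[0] = ⊤
  val[1] = ⊤
  val[2] = ⊤
  val[3] = ⊤
  val[4] = −
  val[5] = ⊤
  val[6] = ⊤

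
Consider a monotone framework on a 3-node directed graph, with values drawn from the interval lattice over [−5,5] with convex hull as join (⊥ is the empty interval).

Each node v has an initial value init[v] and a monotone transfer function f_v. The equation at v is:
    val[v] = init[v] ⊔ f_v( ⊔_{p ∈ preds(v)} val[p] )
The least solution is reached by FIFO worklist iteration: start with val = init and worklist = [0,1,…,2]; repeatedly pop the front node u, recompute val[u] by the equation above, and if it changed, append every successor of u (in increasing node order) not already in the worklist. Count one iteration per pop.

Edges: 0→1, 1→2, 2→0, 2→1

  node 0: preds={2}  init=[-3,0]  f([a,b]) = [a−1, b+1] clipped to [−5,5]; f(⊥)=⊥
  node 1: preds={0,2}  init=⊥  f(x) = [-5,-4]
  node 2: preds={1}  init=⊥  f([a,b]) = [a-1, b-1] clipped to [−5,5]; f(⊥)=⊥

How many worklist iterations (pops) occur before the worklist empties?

5

Iteration log — 5 steps:
  step 1. node 0  ⊔preds=⊥  new=[-3,0]  stable
  step 2. node 1  ⊔preds=[-3,0]  new=[-5,-4]  old=⊥  +wl: 
  step 3. node 2  ⊔preds=[-5,-4]  new=[-5,-5]  old=⊥  +wl: 0,1
  step 4. node 0  ⊔preds=[-5,-5]  new=[-5,0]  old=[-3,0]  +wl: 
  step 5. node 1  ⊔preds=[-5,0]  new=[-5,-4]  stable

Least fixpoint reached:
  node 0: [-5,0]
  node 1: [-5,-4]
  node 2: [-5,-5]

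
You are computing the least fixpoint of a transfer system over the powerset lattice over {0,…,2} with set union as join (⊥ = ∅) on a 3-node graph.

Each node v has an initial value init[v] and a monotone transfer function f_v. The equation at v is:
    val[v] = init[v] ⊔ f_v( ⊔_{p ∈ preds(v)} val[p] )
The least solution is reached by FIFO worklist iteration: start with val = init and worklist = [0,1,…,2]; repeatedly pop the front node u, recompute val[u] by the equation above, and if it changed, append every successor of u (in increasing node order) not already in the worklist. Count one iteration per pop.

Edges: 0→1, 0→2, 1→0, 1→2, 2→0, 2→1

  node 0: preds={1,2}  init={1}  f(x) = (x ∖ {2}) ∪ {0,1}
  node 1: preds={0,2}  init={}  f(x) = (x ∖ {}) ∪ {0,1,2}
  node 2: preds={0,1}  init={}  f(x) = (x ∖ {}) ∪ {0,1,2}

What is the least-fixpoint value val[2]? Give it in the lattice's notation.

Worklist (5 pops):
  #1 pop 0: in={} → {0,1} (was {1}); enqueue []
  #2 pop 1: in={0,1} → {0,1,2} (was {}); enqueue [0]
  #3 pop 2: in={0,1,2} → {0,1,2} (was {}); enqueue [1]
  #4 pop 0: in={0,1,2} → {0,1} (no change)
  #5 pop 1: in={0,1,2} → {0,1,2} (no change)

Fixpoint:
  val[0] = {0,1}
  val[1] = {0,1,2}
  val[2] = {0,1,2}

{0,1,2}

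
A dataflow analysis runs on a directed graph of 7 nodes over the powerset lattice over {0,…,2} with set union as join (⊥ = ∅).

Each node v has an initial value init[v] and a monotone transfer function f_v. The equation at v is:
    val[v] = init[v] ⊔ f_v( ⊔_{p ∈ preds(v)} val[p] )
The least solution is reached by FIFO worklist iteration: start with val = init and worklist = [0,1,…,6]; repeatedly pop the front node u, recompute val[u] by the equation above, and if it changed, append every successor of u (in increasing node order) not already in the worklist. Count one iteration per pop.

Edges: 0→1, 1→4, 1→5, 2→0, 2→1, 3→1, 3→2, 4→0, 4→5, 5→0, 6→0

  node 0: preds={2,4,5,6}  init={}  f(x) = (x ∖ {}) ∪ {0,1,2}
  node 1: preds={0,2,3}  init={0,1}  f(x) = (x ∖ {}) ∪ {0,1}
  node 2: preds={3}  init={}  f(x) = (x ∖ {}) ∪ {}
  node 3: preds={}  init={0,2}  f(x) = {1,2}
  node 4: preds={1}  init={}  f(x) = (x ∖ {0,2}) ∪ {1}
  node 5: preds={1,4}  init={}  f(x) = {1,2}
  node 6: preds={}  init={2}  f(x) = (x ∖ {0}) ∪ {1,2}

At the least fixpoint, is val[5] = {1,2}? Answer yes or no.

Worklist (12 pops):
  #1 pop 0: in={2} → {0,1,2} (was {}); enqueue []
  #2 pop 1: in={0,1,2} → {0,1,2} (was {0,1}); enqueue []
  #3 pop 2: in={0,2} → {0,2} (was {}); enqueue [0,1]
  #4 pop 3: in={} → {0,1,2} (was {0,2}); enqueue [2]
  #5 pop 4: in={0,1,2} → {1} (was {}); enqueue []
  #6 pop 5: in={0,1,2} → {1,2} (was {}); enqueue []
  #7 pop 6: in={} → {1,2} (was {2}); enqueue []
  #8 pop 0: in={0,1,2} → {0,1,2} (no change)
  #9 pop 1: in={0,1,2} → {0,1,2} (no change)
  #10 pop 2: in={0,1,2} → {0,1,2} (was {0,2}); enqueue [0,1]
  #11 pop 0: in={0,1,2} → {0,1,2} (no change)
  #12 pop 1: in={0,1,2} → {0,1,2} (no change)

Fixpoint:
  val[0] = {0,1,2}
  val[1] = {0,1,2}
  val[2] = {0,1,2}
  val[3] = {0,1,2}
  val[4] = {1}
  val[5] = {1,2}
  val[6] = {1,2}

yes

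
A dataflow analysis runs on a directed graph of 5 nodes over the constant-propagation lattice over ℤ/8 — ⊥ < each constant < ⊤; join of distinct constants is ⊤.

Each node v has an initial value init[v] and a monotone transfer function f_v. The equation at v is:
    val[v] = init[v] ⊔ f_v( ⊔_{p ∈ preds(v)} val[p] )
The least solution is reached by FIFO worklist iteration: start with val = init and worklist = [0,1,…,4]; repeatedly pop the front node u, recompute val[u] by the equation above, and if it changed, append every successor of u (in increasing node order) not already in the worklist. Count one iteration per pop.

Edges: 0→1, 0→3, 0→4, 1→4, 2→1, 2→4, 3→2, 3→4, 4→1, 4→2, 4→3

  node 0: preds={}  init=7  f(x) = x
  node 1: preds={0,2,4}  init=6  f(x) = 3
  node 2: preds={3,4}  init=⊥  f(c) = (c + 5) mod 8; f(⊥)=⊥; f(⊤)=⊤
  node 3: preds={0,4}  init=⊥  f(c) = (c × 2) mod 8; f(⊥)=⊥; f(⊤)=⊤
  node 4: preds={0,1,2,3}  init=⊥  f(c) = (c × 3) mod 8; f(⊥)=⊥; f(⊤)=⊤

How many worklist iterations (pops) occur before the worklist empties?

10

Iteration log — 10 steps:
  step 1. node 0  ⊔preds=⊥  new=7  stable
  step 2. node 1  ⊔preds=7  new=⊤  old=6  +wl: 
  step 3. node 2  ⊔preds=⊥  new=⊥  stable
  step 4. node 3  ⊔preds=7  new=6  old=⊥  +wl: 2
  step 5. node 4  ⊔preds=⊤  new=⊤  old=⊥  +wl: 1,3
  step 6. node 2  ⊔preds=⊤  new=⊤  old=⊥  +wl: 4
  step 7. node 1  ⊔preds=⊤  new=⊤  stable
  step 8. node 3  ⊔preds=⊤  new=⊤  old=6  +wl: 2
  step 9. node 4  ⊔preds=⊤  new=⊤  stable
  step 10. node 2  ⊔preds=⊤  new=⊤  stable

Least fixpoint reached:
  node 0: 7
  node 1: ⊤
  node 2: ⊤
  node 3: ⊤
  node 4: ⊤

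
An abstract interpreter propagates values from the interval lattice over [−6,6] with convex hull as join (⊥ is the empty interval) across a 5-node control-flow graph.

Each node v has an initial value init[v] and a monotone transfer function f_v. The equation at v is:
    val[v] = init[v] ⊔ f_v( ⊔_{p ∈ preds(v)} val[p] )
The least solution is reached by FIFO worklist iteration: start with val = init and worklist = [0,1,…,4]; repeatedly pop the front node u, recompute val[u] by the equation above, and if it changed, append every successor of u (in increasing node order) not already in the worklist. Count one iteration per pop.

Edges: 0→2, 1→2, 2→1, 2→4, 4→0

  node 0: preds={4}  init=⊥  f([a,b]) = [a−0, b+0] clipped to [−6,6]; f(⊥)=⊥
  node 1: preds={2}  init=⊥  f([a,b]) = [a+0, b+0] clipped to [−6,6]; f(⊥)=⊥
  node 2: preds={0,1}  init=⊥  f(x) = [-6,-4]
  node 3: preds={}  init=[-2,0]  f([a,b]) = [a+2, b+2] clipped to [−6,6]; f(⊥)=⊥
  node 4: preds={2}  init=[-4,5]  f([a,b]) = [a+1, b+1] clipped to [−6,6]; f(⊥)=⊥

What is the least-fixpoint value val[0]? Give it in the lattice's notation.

Iteration log — 8 steps:
  step 1. node 0  ⊔preds=[-4,5]  new=[-4,5]  old=⊥  +wl: 
  step 2. node 1  ⊔preds=⊥  new=⊥  stable
  step 3. node 2  ⊔preds=[-4,5]  new=[-6,-4]  old=⊥  +wl: 1
  step 4. node 3  ⊔preds=⊥  new=[-2,0]  stable
  step 5. node 4  ⊔preds=[-6,-4]  new=[-5,5]  old=[-4,5]  +wl: 0
  step 6. node 1  ⊔preds=[-6,-4]  new=[-6,-4]  old=⊥  +wl: 2
  step 7. node 0  ⊔preds=[-5,5]  new=[-5,5]  old=[-4,5]  +wl: 
  step 8. node 2  ⊔preds=[-6,5]  new=[-6,-4]  stable

Least fixpoint reached:
  node 0: [-5,5]
  node 1: [-6,-4]
  node 2: [-6,-4]
  node 3: [-2,0]
  node 4: [-5,5]

[-5,5]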